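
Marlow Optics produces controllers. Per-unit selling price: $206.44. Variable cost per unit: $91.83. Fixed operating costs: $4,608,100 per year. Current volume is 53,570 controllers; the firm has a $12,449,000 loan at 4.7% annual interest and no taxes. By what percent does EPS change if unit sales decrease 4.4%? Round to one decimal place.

At 53,570 units, contribution = 53,570 × $114.61 = $6,139,657.70.
Operating income = contribution − fixed costs = $6,139,657.70 − $4,608,100 = $1,531,557.70.
After interest of $585,103.00, pre-tax earnings = $946,454.70.
DCL = total CM / (EBIT − I) = $6,139,657.70 / $946,454.70 = 6.4870.
%ΔEPS = DCL × %ΔSales = 6.4870 × -4.4% = -28.5%.

-28.5%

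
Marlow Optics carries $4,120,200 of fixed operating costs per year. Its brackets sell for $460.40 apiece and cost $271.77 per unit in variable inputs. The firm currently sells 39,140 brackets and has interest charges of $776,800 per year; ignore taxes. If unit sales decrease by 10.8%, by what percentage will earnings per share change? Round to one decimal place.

At 39,140 units, contribution = 39,140 × $188.63 = $7,382,978.20.
Operating income = contribution − fixed costs = $7,382,978.20 − $4,120,200 = $3,262,778.20.
Interest = $776,800.00, so EBIT − I = $2,485,978.20.
Degree of combined leverage = contribution ÷ (EBIT − I) = $7,382,978.20 ÷ $2,485,978.20 = 2.9698.
%ΔEPS = DCL × %ΔSales = 2.9698 × -10.8% = -32.1%.

-32.1%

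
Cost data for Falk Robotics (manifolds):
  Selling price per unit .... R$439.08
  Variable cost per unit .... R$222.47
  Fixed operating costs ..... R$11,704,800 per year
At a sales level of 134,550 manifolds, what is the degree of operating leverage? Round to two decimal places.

Contribution at this volume is 134,550 × R$216.61 = R$29,144,875.50.
Operating income = contribution − fixed costs = R$29,144,875.50 − R$11,704,800 = R$17,440,075.50.
DOL = contribution ÷ EBIT = R$29,144,875.50 ÷ R$17,440,075.50 = 1.6711.

1.67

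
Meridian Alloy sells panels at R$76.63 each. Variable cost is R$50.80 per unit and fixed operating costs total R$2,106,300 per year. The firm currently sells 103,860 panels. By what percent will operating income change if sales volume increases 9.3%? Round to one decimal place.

+43.3%

Total contribution margin = 103,860 × R$25.83 = R$2,682,703.80.
EBIT = R$2,682,703.80 − R$2,106,300 = R$576,403.80.
So DOL = total CM / EBIT = R$2,682,703.80 / R$576,403.80 = 4.6542.
Operating income changes by 4.6542 × +9.3% = +43.3%.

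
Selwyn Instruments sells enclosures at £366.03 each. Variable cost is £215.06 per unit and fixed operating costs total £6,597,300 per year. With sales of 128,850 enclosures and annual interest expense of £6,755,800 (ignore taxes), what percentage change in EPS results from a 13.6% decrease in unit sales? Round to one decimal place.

-43.4%

At 128,850 units, contribution = 128,850 × £150.97 = £19,452,484.50.
EBIT = £19,452,484.50 − £6,597,300 = £12,855,184.50.
After interest of £6,755,800.00, pre-tax earnings = £6,099,384.50.
DCL = total CM / (EBIT − I) = £19,452,484.50 / £6,099,384.50 = 3.1893.
%ΔEPS = DCL × %ΔSales = 3.1893 × -13.6% = -43.4%.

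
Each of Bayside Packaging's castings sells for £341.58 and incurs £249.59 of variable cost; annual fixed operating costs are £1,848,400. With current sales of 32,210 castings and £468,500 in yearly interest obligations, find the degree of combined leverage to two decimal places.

At 32,210 units, contribution = 32,210 × £91.99 = £2,962,997.90.
Operating income = contribution − fixed costs = £2,962,997.90 − £1,848,400 = £1,114,597.90. Interest = £468,500.00, so EBIT − I = £646,097.90.
DCL = contribution ÷ (EBIT − I) = £2,962,997.90 ÷ £646,097.90 = 4.5860.

4.59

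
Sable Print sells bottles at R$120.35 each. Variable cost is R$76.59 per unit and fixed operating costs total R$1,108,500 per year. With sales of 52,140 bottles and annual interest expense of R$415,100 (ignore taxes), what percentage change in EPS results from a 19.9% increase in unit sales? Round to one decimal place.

Total contribution margin = 52,140 × R$43.76 = R$2,281,646.40.
Operating income = contribution − fixed costs = R$2,281,646.40 − R$1,108,500 = R$1,173,146.40.
Interest = R$415,100.00, so EBIT − I = R$758,046.40.
DCL = total CM / (EBIT − I) = R$2,281,646.40 / R$758,046.40 = 3.0099.
EPS therefore changes by 3.0099 × (+19.9%) = +59.9%.

+59.9%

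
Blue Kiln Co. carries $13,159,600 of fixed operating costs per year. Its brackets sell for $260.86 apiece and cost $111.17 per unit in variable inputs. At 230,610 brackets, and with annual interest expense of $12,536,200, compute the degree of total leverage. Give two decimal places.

Total contribution margin = 230,610 × $149.69 = $34,520,010.90.
EBIT = $34,520,010.90 − $13,159,600 = $21,360,410.90. Interest = $12,536,200.00, so EBIT − I = $8,824,210.90.
Degree of total leverage = total CM / (EBIT − interest) = $34,520,010.90 / $8,824,210.90 = 3.9120.

3.91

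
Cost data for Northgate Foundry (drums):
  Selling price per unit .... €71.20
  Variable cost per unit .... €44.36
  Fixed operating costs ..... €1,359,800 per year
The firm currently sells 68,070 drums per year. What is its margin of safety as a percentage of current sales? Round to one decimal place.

Unit CM = price − variable cost = €71.20 − €44.36 = €26.84. Break-even units = €1,359,800 ÷ €26.84 = 50,663.19; break-even revenue = 50,663.19 × €71.20 = €3,607,219.08.
Current sales = 68,070 × €71.20 = €4,846,584.00.
Margin of safety = (€4,846,584.00 − €3,607,219.08) ÷ €4,846,584.00 = 25.6%.

25.6%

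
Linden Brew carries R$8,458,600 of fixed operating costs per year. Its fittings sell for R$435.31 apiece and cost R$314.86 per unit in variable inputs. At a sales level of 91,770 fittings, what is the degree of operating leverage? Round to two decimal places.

4.26

At 91,770 units, contribution = 91,770 × R$120.45 = R$11,053,696.50.
Operating income = contribution − fixed costs = R$11,053,696.50 − R$8,458,600 = R$2,595,096.50.
Degree of operating leverage = R$11,053,696.50 / R$2,595,096.50 = 4.2595.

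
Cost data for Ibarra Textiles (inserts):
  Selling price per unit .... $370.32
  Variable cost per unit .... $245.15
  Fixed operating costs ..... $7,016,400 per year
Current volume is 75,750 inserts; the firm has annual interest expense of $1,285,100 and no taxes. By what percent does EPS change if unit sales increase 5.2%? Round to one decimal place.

+41.8%

At 75,750 units, contribution = 75,750 × $125.17 = $9,481,627.50.
Subtracting fixed costs: EBIT = $9,481,627.50 − $7,016,400 = $2,465,227.50.
Interest = $1,285,100.00, so EBIT − I = $1,180,127.50.
DCL = total CM / (EBIT − I) = $9,481,627.50 / $1,180,127.50 = 8.0344.
%ΔEPS = DCL × %ΔSales = 8.0344 × +5.2% = +41.8%.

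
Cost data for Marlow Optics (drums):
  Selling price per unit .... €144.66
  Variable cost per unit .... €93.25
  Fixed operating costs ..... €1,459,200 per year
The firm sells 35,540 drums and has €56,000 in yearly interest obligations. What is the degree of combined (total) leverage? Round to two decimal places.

5.86

At 35,540 units, contribution = 35,540 × €51.41 = €1,827,111.40.
Subtracting fixed costs: EBIT = €1,827,111.40 − €1,459,200 = €367,911.40. Interest = €56,000.00.
DOL = €1,827,111.40 ÷ €367,911.40 = 4.9662; DFL = €367,911.40 ÷ €311,911.40 = 1.1795.
Combined leverage = 4.9662 × 1.1795 = 5.8576.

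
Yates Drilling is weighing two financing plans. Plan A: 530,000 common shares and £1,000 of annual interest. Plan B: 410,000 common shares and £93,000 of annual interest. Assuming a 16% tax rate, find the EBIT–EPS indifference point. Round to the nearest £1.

At indifference, (EBIT − 1,000)(1 − t)/530,000 = (EBIT − 93,000)(1 − t)/410,000.
Cancelling (1 − t) and cross-multiplying: 410,000·(EBIT − 1,000) = 530,000·(EBIT − 93,000).
Solving, EBIT = (93,000·530,000 − 1,000·410,000) / (530,000 − 410,000) = 48,880,000,000 / 120,000 = 407,333.33.

£407,333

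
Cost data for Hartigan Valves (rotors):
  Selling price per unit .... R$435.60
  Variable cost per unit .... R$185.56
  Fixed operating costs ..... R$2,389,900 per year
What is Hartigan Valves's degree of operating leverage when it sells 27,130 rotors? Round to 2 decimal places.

1.54

Total contribution margin = 27,130 × R$250.04 = R$6,783,585.20.
Operating income = contribution − fixed costs = R$6,783,585.20 − R$2,389,900 = R$4,393,685.20.
Degree of operating leverage = R$6,783,585.20 / R$4,393,685.20 = 1.5439.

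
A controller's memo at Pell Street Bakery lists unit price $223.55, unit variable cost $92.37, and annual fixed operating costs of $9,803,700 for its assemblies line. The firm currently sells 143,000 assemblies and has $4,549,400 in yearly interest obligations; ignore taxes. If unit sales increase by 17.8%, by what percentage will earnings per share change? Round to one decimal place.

+75.8%

Total contribution margin = 143,000 × $131.18 = $18,758,740.00.
EBIT = $18,758,740.00 − $9,803,700 = $8,955,040.00.
Interest = $4,549,400.00, so EBIT − I = $4,405,640.00.
Degree of combined leverage = contribution ÷ (EBIT − I) = $18,758,740.00 ÷ $4,405,640.00 = 4.2579.
EPS therefore changes by 4.2579 × (+17.8%) = +75.8%.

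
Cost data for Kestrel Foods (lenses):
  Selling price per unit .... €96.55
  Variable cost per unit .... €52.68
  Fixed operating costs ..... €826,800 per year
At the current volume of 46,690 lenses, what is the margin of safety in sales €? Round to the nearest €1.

€2,688,281

Unit CM = price − variable cost = €96.55 − €52.68 = €43.87. Break-even units = €826,800 ÷ €43.87 = 18,846.59; break-even revenue = 18,846.59 × €96.55 = €1,819,638.48.
Current sales = 46,690 × €96.55 = €4,507,919.50.
Margin of safety = €4,507,919.50 − €1,819,638.48 = €2,688,281.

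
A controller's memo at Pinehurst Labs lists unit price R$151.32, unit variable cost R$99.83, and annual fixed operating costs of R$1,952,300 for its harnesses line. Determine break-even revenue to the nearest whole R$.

R$5,737,464

CM per unit = R$151.32 − R$99.83 = R$51.49; CM ratio = R$51.49 / R$151.32 = 0.3403.
Break-even revenue = fixed costs × price ÷ CM = R$1,952,300 × R$151.32 ÷ R$51.49 = R$5,737,464.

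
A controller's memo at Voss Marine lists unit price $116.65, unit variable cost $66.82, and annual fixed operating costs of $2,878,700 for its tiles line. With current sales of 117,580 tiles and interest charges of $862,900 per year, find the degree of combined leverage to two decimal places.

2.77

Contribution at this volume is 117,580 × $49.83 = $5,859,011.40.
Operating income = contribution − fixed costs = $5,859,011.40 − $2,878,700 = $2,980,311.40. Interest = $862,900.00.
DOL = $5,859,011.40 ÷ $2,980,311.40 = 1.9659; DFL = $2,980,311.40 ÷ $2,117,411.40 = 1.4075.
DCL = DOL × DFL = 1.9659 × 1.4075 = 2.7670.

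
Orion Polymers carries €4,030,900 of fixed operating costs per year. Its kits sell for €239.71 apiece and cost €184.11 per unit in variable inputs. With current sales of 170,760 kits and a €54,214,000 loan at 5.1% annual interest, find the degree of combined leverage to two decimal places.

3.52

Total contribution margin = 170,760 × €55.60 = €9,494,256.00.
EBIT = €9,494,256.00 − €4,030,900 = €5,463,356.00. Interest = €2,764,914.00, so EBIT − I = €2,698,442.00.
Degree of total leverage = total CM / (EBIT − interest) = €9,494,256.00 / €2,698,442.00 = 3.5184.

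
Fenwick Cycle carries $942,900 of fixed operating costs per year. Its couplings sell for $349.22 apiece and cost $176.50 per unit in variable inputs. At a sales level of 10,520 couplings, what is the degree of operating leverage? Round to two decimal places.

At 10,520 units, contribution = 10,520 × $172.72 = $1,817,014.40.
EBIT = $1,817,014.40 − $942,900 = $874,114.40.
DOL = contribution ÷ EBIT = $1,817,014.40 ÷ $874,114.40 = 2.0787.

2.08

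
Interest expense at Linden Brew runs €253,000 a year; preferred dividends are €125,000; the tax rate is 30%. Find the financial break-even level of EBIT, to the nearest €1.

Preferred dividends are paid after tax, so their pre-tax equivalent is €125,000 ÷ (1 − 0.30) = €178,571.43.
Financial break-even EBIT = interest + D_p ÷ (1 − t) = €253,000 + €178,571.43 = €431,571.43.

€431,571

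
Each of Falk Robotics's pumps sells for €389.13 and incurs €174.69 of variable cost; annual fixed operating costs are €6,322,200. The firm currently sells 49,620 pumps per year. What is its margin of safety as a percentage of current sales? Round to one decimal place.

Contribution margin per unit = €389.13 − €174.69 = €214.44. Break-even units = €6,322,200 ÷ €214.44 = 29,482.37; break-even revenue = 29,482.37 × €389.13 = €11,472,475.69.
Current sales = 49,620 × €389.13 = €19,308,630.60.
Margin of safety = (€19,308,630.60 − €11,472,475.69) ÷ €19,308,630.60 = 40.6%.

40.6%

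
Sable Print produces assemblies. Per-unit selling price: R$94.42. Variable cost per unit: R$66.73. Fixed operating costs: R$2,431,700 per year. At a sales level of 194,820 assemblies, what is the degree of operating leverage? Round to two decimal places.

1.82

Total contribution margin = 194,820 × R$27.69 = R$5,394,565.80.
Subtracting fixed costs: EBIT = R$5,394,565.80 − R$2,431,700 = R$2,962,865.80.
DOL = contribution ÷ EBIT = R$5,394,565.80 ÷ R$2,962,865.80 = 1.8207.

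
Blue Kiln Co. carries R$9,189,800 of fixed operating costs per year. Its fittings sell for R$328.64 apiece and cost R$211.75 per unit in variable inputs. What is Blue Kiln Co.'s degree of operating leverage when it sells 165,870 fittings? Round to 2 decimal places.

1.90

Total contribution margin = 165,870 × R$116.89 = R$19,388,544.30.
Subtracting fixed costs: EBIT = R$19,388,544.30 − R$9,189,800 = R$10,198,744.30.
DOL = contribution ÷ EBIT = R$19,388,544.30 ÷ R$10,198,744.30 = 1.9011.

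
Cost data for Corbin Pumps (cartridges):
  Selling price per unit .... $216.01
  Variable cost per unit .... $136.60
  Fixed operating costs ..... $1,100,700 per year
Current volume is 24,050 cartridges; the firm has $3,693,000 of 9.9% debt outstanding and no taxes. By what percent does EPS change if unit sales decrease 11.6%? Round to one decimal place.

-50.0%

Total contribution margin = 24,050 × $79.41 = $1,909,810.50.
Subtracting fixed costs: EBIT = $1,909,810.50 − $1,100,700 = $809,110.50.
After interest of $365,607.00, pre-tax earnings = $443,503.50.
Degree of combined leverage = contribution ÷ (EBIT − I) = $1,909,810.50 ÷ $443,503.50 = 4.3062.
%ΔEPS = DCL × %ΔSales = 4.3062 × -11.6% = -50.0%.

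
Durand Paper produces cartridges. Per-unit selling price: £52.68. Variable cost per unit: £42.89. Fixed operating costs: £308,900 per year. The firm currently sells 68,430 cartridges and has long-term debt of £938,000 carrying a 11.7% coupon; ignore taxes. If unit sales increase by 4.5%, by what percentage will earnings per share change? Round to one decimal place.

+12.0%

Total contribution margin = 68,430 × £9.79 = £669,929.70.
Operating income = contribution − fixed costs = £669,929.70 − £308,900 = £361,029.70.
After interest of £109,746.00, pre-tax earnings = £251,283.70.
Degree of combined leverage = contribution ÷ (EBIT − I) = £669,929.70 ÷ £251,283.70 = 2.6660.
%ΔEPS = DCL × %ΔSales = 2.6660 × +4.5% = +12.0%.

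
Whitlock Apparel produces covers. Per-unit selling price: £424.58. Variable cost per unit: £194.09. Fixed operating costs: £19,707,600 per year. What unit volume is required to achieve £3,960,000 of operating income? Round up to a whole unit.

Contribution margin per unit = £424.58 − £194.09 = £230.49.
Need Q such that Q × £230.49 − £19,707,600 = £3,960,000, i.e. Q = £23,667,600 / £230.49 = 102,683.85 → 102,684.

102,684 covers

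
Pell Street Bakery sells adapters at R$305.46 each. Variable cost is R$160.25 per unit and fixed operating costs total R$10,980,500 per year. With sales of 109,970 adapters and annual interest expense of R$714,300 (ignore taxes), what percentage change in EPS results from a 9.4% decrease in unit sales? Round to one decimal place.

-35.1%

At 109,970 units, contribution = 109,970 × R$145.21 = R$15,968,743.70.
Subtracting fixed costs: EBIT = R$15,968,743.70 − R$10,980,500 = R$4,988,243.70.
After interest of R$714,300.00, pre-tax earnings = R$4,273,943.70.
Degree of combined leverage = contribution ÷ (EBIT − I) = R$15,968,743.70 ÷ R$4,273,943.70 = 3.7363.
EPS therefore changes by 3.7363 × (-9.4%) = -35.1%.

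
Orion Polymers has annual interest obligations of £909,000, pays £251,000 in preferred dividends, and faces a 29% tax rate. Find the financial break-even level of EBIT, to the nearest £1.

£1,262,521

Grossing the preferred dividend up to pre-tax terms: £251,000 / (1 − 0.29) = £353,521.13.
EPS = 0 when EBIT covers interest plus the pre-tax preferred burden: £909,000 + £353,521.13 = £1,262,521.13.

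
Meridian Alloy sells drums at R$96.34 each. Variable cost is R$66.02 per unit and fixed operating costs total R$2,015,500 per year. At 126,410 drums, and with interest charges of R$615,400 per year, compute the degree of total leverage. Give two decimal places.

Total contribution margin = 126,410 × R$30.32 = R$3,832,751.20.
Subtracting fixed costs: EBIT = R$3,832,751.20 − R$2,015,500 = R$1,817,251.20. Interest = R$615,400.00.
DOL = R$3,832,751.20 ÷ R$1,817,251.20 = 2.1091; DFL = R$1,817,251.20 ÷ R$1,201,851.20 = 1.5120.
Combined leverage = 2.1091 × 1.5120 = 3.1890.

3.19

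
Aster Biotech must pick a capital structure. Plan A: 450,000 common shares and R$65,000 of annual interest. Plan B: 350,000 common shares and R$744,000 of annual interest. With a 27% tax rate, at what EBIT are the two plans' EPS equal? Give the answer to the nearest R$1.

At indifference, (EBIT − 65,000)(1 − t)/450,000 = (EBIT − 744,000)(1 − t)/350,000.
Cancelling (1 − t) and cross-multiplying: 350,000·(EBIT − 65,000) = 450,000·(EBIT − 744,000).
Solving, EBIT = (744,000·450,000 − 65,000·350,000) / (450,000 − 350,000) = 312,050,000,000 / 100,000 = 3,120,500.00.

R$3,120,500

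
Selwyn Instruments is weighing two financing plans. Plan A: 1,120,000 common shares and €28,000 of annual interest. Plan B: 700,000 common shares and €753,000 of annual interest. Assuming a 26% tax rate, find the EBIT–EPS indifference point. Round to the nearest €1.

At indifference, (EBIT − 28,000)(1 − t)/1,120,000 = (EBIT − 753,000)(1 − t)/700,000.
Cancelling (1 − t) and cross-multiplying: 700,000·(EBIT − 28,000) = 1,120,000·(EBIT − 753,000).
EBIT × (1,120,000 − 700,000) = 753,000 × 1,120,000 − 28,000 × 700,000 = 823,760,000,000, so EBIT = 823,760,000,000 ÷ 420,000 = 1,961,333.33.

€1,961,333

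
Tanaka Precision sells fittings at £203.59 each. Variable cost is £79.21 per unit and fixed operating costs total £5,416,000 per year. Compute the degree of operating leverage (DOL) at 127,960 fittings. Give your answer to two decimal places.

Total contribution margin = 127,960 × £124.38 = £15,915,664.80.
Operating income = contribution − fixed costs = £15,915,664.80 − £5,416,000 = £10,499,664.80.
Degree of operating leverage = £15,915,664.80 / £10,499,664.80 = 1.5158.

1.52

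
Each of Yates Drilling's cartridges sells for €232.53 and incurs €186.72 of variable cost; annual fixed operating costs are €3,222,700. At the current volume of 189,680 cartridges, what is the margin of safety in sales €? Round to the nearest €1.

Contribution margin per unit = €232.53 − €186.72 = €45.81. Break-even units = €3,222,700 ÷ €45.81 = 70,349.27; break-even revenue = 70,349.27 × €232.53 = €16,358,315.46.
Current sales = 189,680 × €232.53 = €44,106,290.40.
Margin of safety = €44,106,290.40 − €16,358,315.46 = €27,747,975.

€27,747,975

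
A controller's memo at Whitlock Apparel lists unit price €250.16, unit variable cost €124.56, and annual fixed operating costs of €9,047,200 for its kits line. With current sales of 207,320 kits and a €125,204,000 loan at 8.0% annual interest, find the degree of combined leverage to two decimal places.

Contribution at this volume is 207,320 × €125.60 = €26,039,392.00.
EBIT = €26,039,392.00 − €9,047,200 = €16,992,192.00. Interest = €10,016,320.00, so EBIT − I = €6,975,872.00.
Degree of total leverage = total CM / (EBIT − interest) = €26,039,392.00 / €6,975,872.00 = 3.7328.

3.73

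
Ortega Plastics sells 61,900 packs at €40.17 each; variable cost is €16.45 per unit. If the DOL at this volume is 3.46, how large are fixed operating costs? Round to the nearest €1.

Contribution at this volume is 61,900 × €23.72 = €1,468,268.00.
DOL = contribution / EBIT, so EBIT = €1,468,268.00 / 3.46 = €424,354.91.
And FC = contribution − EBIT = €1,468,268.00 − €424,354.91 = €1,043,913.

€1,043,913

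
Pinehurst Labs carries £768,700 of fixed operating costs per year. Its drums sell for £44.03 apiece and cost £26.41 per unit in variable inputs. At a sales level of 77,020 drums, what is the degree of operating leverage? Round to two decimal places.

2.31

Contribution at this volume is 77,020 × £17.62 = £1,357,092.40.
Subtracting fixed costs: EBIT = £1,357,092.40 − £768,700 = £588,392.40.
DOL = contribution ÷ EBIT = £1,357,092.40 ÷ £588,392.40 = 2.3064.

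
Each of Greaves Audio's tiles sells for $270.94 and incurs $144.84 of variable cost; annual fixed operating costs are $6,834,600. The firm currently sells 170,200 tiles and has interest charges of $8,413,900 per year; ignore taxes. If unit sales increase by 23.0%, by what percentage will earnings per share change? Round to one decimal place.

At 170,200 units, contribution = 170,200 × $126.10 = $21,462,220.00.
Operating income = contribution − fixed costs = $21,462,220.00 − $6,834,600 = $14,627,620.00.
After interest of $8,413,900.00, pre-tax earnings = $6,213,720.00.
DCL = total CM / (EBIT − I) = $21,462,220.00 / $6,213,720.00 = 3.4540.
%ΔEPS = DCL × %ΔSales = 3.4540 × +23.0% = +79.4%.

+79.4%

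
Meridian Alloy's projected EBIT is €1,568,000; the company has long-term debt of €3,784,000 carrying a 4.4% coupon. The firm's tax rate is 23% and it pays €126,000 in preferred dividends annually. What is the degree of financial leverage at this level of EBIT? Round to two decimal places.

Interest = €166,496.00.
Preferred dividends grossed up pre-tax: €126,000 / (1 − 0.23) = €163,636.36.
DFL = EBIT ÷ [EBIT − I − D_p/(1−t)] = €1,568,000 ÷ [€1,568,000 − €166,496.00 − €163,636.36] = €1,568,000 ÷ €1,237,867.64 = 1.2667.

1.27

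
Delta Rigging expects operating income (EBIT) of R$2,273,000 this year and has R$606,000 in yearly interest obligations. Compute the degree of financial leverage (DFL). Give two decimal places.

1.36

Interest = R$606,000.00.
Degree of financial leverage = EBIT / (EBIT − interest) = R$2,273,000 / R$1,667,000.00 = 1.3635.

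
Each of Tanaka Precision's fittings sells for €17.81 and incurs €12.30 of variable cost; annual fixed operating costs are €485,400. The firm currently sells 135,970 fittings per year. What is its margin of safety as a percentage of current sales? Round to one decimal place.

Unit CM = price − variable cost = €17.81 − €12.30 = €5.51. Break-even units = €485,400 ÷ €5.51 = 88,094.37; break-even revenue = 88,094.37 × €17.81 = €1,568,960.80.
Actual sales revenue = 135,970 × €17.81 = €2,421,625.70.
Margin of safety = (€2,421,625.70 − €1,568,960.80) ÷ €2,421,625.70 = 35.2%.

35.2%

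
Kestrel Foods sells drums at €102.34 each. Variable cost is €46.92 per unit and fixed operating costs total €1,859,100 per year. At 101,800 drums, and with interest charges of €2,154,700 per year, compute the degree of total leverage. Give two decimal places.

3.47

Total contribution margin = 101,800 × €55.42 = €5,641,756.00.
EBIT = €5,641,756.00 − €1,859,100 = €3,782,656.00. Interest = €2,154,700.00.
DOL = €5,641,756.00 ÷ €3,782,656.00 = 1.4915; DFL = €3,782,656.00 ÷ €1,627,956.00 = 2.3236.
Combined leverage = 1.4915 × 2.3236 = 3.4656.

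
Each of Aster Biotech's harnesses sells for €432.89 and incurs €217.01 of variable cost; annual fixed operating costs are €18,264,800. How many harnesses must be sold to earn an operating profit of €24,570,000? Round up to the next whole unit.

198,420 harnesses

Each unit contributes €432.89 − €217.01 = €215.88.
Need Q such that Q × €215.88 − €18,264,800 = €24,570,000, i.e. Q = €42,834,800 / €215.88 = 198,419.49 → 198,420.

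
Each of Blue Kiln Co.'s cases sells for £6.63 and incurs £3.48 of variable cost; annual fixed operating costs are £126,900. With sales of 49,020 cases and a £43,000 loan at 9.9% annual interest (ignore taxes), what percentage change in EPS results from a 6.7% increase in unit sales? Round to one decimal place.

At 49,020 units, contribution = 49,020 × £3.15 = £154,413.00.
Subtracting fixed costs: EBIT = £154,413.00 − £126,900 = £27,513.00.
Interest = £4,257.00, so EBIT − I = £23,256.00.
Degree of combined leverage = contribution ÷ (EBIT − I) = £154,413.00 ÷ £23,256.00 = 6.6397.
EPS therefore changes by 6.6397 × (+6.7%) = +44.5%.

+44.5%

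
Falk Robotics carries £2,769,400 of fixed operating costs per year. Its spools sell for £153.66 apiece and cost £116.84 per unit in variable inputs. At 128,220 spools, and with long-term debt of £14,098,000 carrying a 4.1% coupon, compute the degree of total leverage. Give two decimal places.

At 128,220 units, contribution = 128,220 × £36.82 = £4,721,060.40.
EBIT = £4,721,060.40 − £2,769,400 = £1,951,660.40. Interest = £578,018.00.
DOL = £4,721,060.40 ÷ £1,951,660.40 = 2.4190; DFL = £1,951,660.40 ÷ £1,373,642.40 = 1.4208.
Combined leverage = 2.4190 × 1.4208 = 3.4369.

3.44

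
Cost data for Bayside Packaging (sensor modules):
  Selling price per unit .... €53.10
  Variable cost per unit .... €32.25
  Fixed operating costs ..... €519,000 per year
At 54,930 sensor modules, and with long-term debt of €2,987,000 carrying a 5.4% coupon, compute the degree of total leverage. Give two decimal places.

2.46

At 54,930 units, contribution = 54,930 × €20.85 = €1,145,290.50.
Operating income = contribution − fixed costs = €1,145,290.50 − €519,000 = €626,290.50. Interest = €161,298.00, so EBIT − I = €464,992.50.
Degree of total leverage = total CM / (EBIT − interest) = €1,145,290.50 / €464,992.50 = 2.4630.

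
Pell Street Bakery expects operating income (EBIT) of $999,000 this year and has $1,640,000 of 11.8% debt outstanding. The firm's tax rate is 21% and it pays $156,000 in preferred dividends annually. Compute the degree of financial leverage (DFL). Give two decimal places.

1.64

Annual interest charges come to $193,520.00.
Pre-tax preferred-dividend burden = $156,000 ÷ (1 − 0.21) = $197,468.35.
DFL = EBIT ÷ [EBIT − I − D_p/(1−t)] = $999,000 ÷ [$999,000 − $193,520.00 − $197,468.35] = $999,000 ÷ $608,011.65 = 1.6431.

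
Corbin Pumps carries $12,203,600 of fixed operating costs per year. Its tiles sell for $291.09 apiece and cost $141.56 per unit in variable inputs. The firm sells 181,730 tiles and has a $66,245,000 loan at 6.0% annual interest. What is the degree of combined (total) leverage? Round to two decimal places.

2.47

Contribution at this volume is 181,730 × $149.53 = $27,174,086.90.
Subtracting fixed costs: EBIT = $27,174,086.90 − $12,203,600 = $14,970,486.90. Interest = $3,974,700.00, so EBIT − I = $10,995,786.90.
Degree of total leverage = total CM / (EBIT − interest) = $27,174,086.90 / $10,995,786.90 = 2.4713.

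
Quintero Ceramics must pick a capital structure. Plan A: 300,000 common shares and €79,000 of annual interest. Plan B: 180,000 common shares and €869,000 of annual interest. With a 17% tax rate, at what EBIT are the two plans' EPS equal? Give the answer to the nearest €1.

Set EPS_A = EPS_B: (EBIT − €79,000)(1 − 0.17) ÷ 300,000 = (EBIT − €869,000)(1 − 0.17) ÷ 180,000.
Cancelling (1 − t) and cross-multiplying: 180,000·(EBIT − 79,000) = 300,000·(EBIT − 869,000).
EBIT × (300,000 − 180,000) = 869,000 × 300,000 − 79,000 × 180,000 = 246,480,000,000, so EBIT = 246,480,000,000 ÷ 120,000 = 2,054,000.00.

€2,054,000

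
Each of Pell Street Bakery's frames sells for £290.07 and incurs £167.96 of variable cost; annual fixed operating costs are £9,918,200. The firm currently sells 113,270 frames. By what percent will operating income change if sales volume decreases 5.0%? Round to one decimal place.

-17.7%

At 113,270 units, contribution = 113,270 × £122.11 = £13,831,399.70.
Operating income = contribution − fixed costs = £13,831,399.70 − £9,918,200 = £3,913,199.70.
DOL = contribution ÷ EBIT = £13,831,399.70 ÷ £3,913,199.70 = 3.5345.
%ΔEBIT = DOL × %ΔSales = 3.5345 × -5.0% = -17.7%.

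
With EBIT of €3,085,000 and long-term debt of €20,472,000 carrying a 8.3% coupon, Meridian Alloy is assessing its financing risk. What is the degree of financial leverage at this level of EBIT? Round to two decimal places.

2.23

Interest = €1,699,176.00.
Degree of financial leverage = EBIT / (EBIT − interest) = €3,085,000 / €1,385,824.00 = 2.2261.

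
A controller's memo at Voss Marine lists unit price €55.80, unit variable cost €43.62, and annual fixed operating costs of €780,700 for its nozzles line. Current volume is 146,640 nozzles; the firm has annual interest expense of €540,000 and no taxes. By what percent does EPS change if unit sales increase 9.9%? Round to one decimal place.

+38.0%

Total contribution margin = 146,640 × €12.18 = €1,786,075.20.
Subtracting fixed costs: EBIT = €1,786,075.20 − €780,700 = €1,005,375.20.
Interest = €540,000.00, so EBIT − I = €465,375.20.
DCL = total CM / (EBIT − I) = €1,786,075.20 / €465,375.20 = 3.8379.
EPS therefore changes by 3.8379 × (+9.9%) = +38.0%.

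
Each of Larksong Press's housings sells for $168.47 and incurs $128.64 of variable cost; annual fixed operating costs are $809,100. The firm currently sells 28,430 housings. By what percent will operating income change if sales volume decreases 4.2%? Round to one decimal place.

At 28,430 units, contribution = 28,430 × $39.83 = $1,132,366.90.
EBIT = $1,132,366.90 − $809,100 = $323,266.90.
So DOL = total CM / EBIT = $1,132,366.90 / $323,266.90 = 3.5029.
Operating income changes by 3.5029 × -4.2% = -14.7%.

-14.7%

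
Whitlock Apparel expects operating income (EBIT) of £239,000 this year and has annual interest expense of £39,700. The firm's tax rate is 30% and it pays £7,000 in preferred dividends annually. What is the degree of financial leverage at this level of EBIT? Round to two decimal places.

1.26

Annual interest charges come to £39,700.00.
Preferred dividends grossed up pre-tax: £7,000 / (1 − 0.30) = £10,000.00.
DFL = EBIT ÷ [EBIT − I − D_p/(1−t)] = £239,000 ÷ [£239,000 − £39,700.00 − £10,000.00] = £239,000 ÷ £189,300.00 = 1.2625.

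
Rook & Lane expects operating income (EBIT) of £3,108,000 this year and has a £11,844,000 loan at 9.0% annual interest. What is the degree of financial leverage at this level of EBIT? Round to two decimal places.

Annual interest charges come to £1,065,960.00.
Degree of financial leverage = EBIT / (EBIT − interest) = £3,108,000 / £2,042,040.00 = 1.5220.

1.52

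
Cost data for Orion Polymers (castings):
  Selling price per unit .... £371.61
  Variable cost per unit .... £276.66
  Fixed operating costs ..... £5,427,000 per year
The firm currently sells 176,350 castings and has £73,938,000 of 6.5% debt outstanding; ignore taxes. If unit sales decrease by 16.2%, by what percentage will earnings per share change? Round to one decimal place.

-41.7%

At 176,350 units, contribution = 176,350 × £94.95 = £16,744,432.50.
Subtracting fixed costs: EBIT = £16,744,432.50 − £5,427,000 = £11,317,432.50.
After interest of £4,805,970.00, pre-tax earnings = £6,511,462.50.
Degree of combined leverage = contribution ÷ (EBIT − I) = £16,744,432.50 ÷ £6,511,462.50 = 2.5715.
EPS therefore changes by 2.5715 × (-16.2%) = -41.7%.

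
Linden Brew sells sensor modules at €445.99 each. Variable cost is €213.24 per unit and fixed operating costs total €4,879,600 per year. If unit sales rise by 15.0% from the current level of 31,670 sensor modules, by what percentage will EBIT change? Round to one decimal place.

At 31,670 units, contribution = 31,670 × €232.75 = €7,371,192.50.
EBIT = €7,371,192.50 − €4,879,600 = €2,491,592.50.
DOL = contribution ÷ EBIT = €7,371,192.50 ÷ €2,491,592.50 = 2.9584.
Operating income changes by 2.9584 × +15.0% = +44.4%.

+44.4%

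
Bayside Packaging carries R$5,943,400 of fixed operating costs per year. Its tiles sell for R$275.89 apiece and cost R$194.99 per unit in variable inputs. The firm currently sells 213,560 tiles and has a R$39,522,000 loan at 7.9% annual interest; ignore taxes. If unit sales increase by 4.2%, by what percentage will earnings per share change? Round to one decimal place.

+8.8%

Contribution at this volume is 213,560 × R$80.90 = R$17,277,004.00.
EBIT = R$17,277,004.00 − R$5,943,400 = R$11,333,604.00.
Interest = R$3,122,238.00, so EBIT − I = R$8,211,366.00.
DCL = total CM / (EBIT − I) = R$17,277,004.00 / R$8,211,366.00 = 2.1040.
%ΔEPS = DCL × %ΔSales = 2.1040 × +4.2% = +8.8%.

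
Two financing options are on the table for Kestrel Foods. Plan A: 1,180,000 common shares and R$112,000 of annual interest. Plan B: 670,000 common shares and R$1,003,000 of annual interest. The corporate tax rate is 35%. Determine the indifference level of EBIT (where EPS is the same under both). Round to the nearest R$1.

R$2,173,529

At indifference, (EBIT − 112,000)(1 − t)/1,180,000 = (EBIT − 1,003,000)(1 − t)/670,000.
Cancelling (1 − t) and cross-multiplying: 670,000·(EBIT − 112,000) = 1,180,000·(EBIT − 1,003,000).
Solving, EBIT = (1,003,000·1,180,000 − 112,000·670,000) / (1,180,000 − 670,000) = 1,108,500,000,000 / 510,000 = 2,173,529.41.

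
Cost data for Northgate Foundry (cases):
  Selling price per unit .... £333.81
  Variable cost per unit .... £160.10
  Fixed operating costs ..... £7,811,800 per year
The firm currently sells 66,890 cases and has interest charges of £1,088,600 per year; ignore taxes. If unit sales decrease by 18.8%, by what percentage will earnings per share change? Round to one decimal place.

-80.3%

Contribution at this volume is 66,890 × £173.71 = £11,619,461.90.
Operating income = contribution − fixed costs = £11,619,461.90 − £7,811,800 = £3,807,661.90.
Interest = £1,088,600.00, so EBIT − I = £2,719,061.90.
DCL = total CM / (EBIT − I) = £11,619,461.90 / £2,719,061.90 = 4.2733.
EPS therefore changes by 4.2733 × (-18.8%) = -80.3%.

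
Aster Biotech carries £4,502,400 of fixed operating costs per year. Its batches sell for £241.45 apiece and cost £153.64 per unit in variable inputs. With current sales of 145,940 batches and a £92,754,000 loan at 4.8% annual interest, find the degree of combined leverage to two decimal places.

3.32

Total contribution margin = 145,940 × £87.81 = £12,814,991.40.
EBIT = £12,814,991.40 − £4,502,400 = £8,312,591.40. Interest = £4,452,192.00, so EBIT − I = £3,860,399.40.
Degree of total leverage = total CM / (EBIT − interest) = £12,814,991.40 / £3,860,399.40 = 3.3196.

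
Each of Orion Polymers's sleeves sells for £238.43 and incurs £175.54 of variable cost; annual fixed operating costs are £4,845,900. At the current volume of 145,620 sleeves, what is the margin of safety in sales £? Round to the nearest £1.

Each unit contributes £238.43 − £175.54 = £62.89. Break-even units = £4,845,900 ÷ £62.89 = 77,053.59; break-even revenue = 77,053.59 × £238.43 = £18,371,886.42.
Current sales = 145,620 × £238.43 = £34,720,176.60.
Margin of safety = £34,720,176.60 − £18,371,886.42 = £16,348,290.

£16,348,290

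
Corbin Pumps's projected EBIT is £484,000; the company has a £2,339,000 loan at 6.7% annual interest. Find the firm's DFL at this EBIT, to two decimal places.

Interest = £156,713.00.
DFL = EBIT ÷ (EBIT − I) = £484,000 ÷ (£484,000 − £156,713.00) = £484,000 ÷ £327,287.00 = 1.4788.

1.48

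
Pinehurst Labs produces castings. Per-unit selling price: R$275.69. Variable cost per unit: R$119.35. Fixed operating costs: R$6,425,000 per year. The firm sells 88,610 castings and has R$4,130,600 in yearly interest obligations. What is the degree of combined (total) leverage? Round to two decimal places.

Total contribution margin = 88,610 × R$156.34 = R$13,853,287.40.
Operating income = contribution − fixed costs = R$13,853,287.40 − R$6,425,000 = R$7,428,287.40. Interest = R$4,130,600.00.
DOL = R$13,853,287.40 ÷ R$7,428,287.40 = 1.8649; DFL = R$7,428,287.40 ÷ R$3,297,687.40 = 2.2526.
Combined leverage = 1.8649 × 2.2526 = 4.2009.

4.20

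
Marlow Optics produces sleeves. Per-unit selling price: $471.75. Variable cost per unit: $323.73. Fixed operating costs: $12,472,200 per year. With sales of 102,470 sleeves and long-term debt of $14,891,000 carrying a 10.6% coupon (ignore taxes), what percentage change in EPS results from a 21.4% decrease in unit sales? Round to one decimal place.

-290.6%

Total contribution margin = 102,470 × $148.02 = $15,167,609.40.
Operating income = contribution − fixed costs = $15,167,609.40 − $12,472,200 = $2,695,409.40.
Interest = $1,578,446.00, so EBIT − I = $1,116,963.40.
Degree of combined leverage = contribution ÷ (EBIT − I) = $15,167,609.40 ÷ $1,116,963.40 = 13.5793.
%ΔEPS = DCL × %ΔSales = 13.5793 × -21.4% = -290.6%.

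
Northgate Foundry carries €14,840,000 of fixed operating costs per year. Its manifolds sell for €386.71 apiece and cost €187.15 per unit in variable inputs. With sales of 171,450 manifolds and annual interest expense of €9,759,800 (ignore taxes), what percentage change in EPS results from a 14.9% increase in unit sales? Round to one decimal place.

+53.0%

Contribution at this volume is 171,450 × €199.56 = €34,214,562.00.
Subtracting fixed costs: EBIT = €34,214,562.00 − €14,840,000 = €19,374,562.00.
After interest of €9,759,800.00, pre-tax earnings = €9,614,762.00.
Degree of combined leverage = contribution ÷ (EBIT − I) = €34,214,562.00 ÷ €9,614,762.00 = 3.5585.
%ΔEPS = DCL × %ΔSales = 3.5585 × +14.9% = +53.0%.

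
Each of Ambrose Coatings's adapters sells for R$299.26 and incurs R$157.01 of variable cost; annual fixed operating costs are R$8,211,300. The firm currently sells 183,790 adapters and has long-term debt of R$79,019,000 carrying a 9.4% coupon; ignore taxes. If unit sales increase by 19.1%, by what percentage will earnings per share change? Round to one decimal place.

At 183,790 units, contribution = 183,790 × R$142.25 = R$26,144,127.50.
EBIT = R$26,144,127.50 − R$8,211,300 = R$17,932,827.50.
After interest of R$7,427,786.00, pre-tax earnings = R$10,505,041.50.
Degree of combined leverage = contribution ÷ (EBIT − I) = R$26,144,127.50 ÷ R$10,505,041.50 = 2.4887.
EPS therefore changes by 2.4887 × (+19.1%) = +47.5%.

+47.5%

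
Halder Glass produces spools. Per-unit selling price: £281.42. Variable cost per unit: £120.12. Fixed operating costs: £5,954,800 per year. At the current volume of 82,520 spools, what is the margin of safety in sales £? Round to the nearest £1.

Unit CM = price − variable cost = £281.42 − £120.12 = £161.30. Break-even units = £5,954,800 ÷ £161.30 = 36,917.54; break-even revenue = 36,917.54 × £281.42 = £10,389,335.50.
Current sales = 82,520 × £281.42 = £23,222,778.40.
Margin of safety = £23,222,778.40 − £10,389,335.50 = £12,833,443.

£12,833,443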